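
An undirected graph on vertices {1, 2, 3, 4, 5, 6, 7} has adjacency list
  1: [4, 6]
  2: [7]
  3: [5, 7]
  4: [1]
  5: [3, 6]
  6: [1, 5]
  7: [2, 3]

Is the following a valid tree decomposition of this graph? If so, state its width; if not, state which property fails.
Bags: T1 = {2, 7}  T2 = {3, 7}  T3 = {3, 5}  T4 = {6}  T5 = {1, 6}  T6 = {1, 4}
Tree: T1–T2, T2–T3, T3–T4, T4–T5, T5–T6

No — edge (5,6) lies in no bag.

A tree decomposition must satisfy three properties: every vertex lies in some bag; for every edge, both endpoints lie together in some bag; and for every vertex, the bags containing it form a connected subtree. Here edge (5,6) lies in no bag, so the decomposition is invalid.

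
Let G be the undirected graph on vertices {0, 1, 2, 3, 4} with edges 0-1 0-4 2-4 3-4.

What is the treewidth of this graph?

1

A width-1 tree decomposition is:
Bags: B1 = {0, 4}  B2 = {3, 4}  B3 = {2, 4}  B4 = {0, 1}
Tree: B1–B2, B2–B3, B1–B4
Each bag holds 2 vertices, so the decomposition has width 1, which upper-bounds the treewidth. G has an edge, so its treewidth is at least 1. Combining the bounds, tw(G) = 1.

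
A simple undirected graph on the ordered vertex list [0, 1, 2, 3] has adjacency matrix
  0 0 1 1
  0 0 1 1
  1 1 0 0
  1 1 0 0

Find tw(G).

2

A width-2 tree decomposition is:
Bags: B1 = {0, 1, 3}  B2 = {0, 1, 2}
Tree: B1–B2
The largest bag has 3 vertices, giving width 2; this decomposition certifies tw(G) ≤ 2. For the lower bound, G contains the cycle 1–3–0–2–1, so G is not a forest; only forests have treewidth ≤ 1, hence tw(G) ≥ 2. Combining the bounds, tw(G) = 2.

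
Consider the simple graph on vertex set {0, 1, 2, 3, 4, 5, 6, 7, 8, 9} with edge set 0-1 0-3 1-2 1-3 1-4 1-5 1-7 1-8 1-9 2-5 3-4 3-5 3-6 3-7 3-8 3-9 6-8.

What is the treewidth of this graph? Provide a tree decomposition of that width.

Treewidth 2.
Bags: B1 = {1, 3, 4}  B2 = {1, 3, 8}  B3 = {1, 3, 5}  B4 = {1, 2, 5}  B5 = {3, 6, 8}  B6 = {1, 3, 9}  B7 = {0, 1, 3}  B8 = {1, 3, 7}
Tree: B1–B2, B1–B3, B3–B4, B2–B5, B1–B6, B1–B7, B7–B8

Each bag holds 3 vertices, so the decomposition has width 2, which upper-bounds the treewidth. Conversely, {1, 2, 5} is a clique of size 3, and the vertices of any clique must share a bag in every tree decomposition; so some bag has ≥ 3 vertices and tw(G) ≥ 2. Therefore the treewidth is 2.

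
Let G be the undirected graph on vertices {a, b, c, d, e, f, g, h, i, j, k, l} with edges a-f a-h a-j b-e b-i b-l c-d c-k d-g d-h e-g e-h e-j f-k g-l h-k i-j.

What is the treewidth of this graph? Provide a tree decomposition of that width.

Treewidth 3.
Bags: B1 = {c, d, f, k}  B2 = {d, f, h, k}  B3 = {a, d, f, h}  B4 = {a, d, g, h}  B5 = {a, e, g, h}  B6 = {a, e, g, j}  B7 = {e, g, j, l}  B8 = {b, e, j, l}  B9 = {b, i, j, l}
Tree: B1–B2, B2–B3, B3–B4, B4–B5, B5–B6, B6–B7, B7–B8, B8–B9

The largest bag has 4 vertices, giving width 3; this decomposition certifies tw(G) ≤ 3. For the lower bound: the 4 vertex sets {c,f,k}, {d}, {h}, {a,e,g,j} are disjoint, each induces a connected subgraph, and every pair is joined by at least one edge of G. Contracting each set to a single vertex therefore yields K_{4} as a minor, and since treewidth is minor-monotone, tw(G) ≥ tw(K_{4}) = 3. Combining the bounds, tw(G) = 3.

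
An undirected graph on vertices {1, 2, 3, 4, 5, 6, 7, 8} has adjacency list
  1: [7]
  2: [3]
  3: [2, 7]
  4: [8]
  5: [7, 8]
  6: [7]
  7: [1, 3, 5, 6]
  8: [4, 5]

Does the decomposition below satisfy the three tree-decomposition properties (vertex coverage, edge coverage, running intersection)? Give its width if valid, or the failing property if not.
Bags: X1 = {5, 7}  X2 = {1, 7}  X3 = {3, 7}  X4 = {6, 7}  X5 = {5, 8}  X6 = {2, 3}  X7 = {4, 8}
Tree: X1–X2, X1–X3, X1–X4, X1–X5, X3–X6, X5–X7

Yes; width 1.

Vertex coverage: the bags together contain {1, 2, 3, 4, 5, 6, 7, 8}, the full vertex set. Edge coverage: each edge of G has both endpoints in at least one bag. Running intersection: for every vertex, the bags containing it form a connected subtree. All three properties hold, so this is a valid tree decomposition of width max|bag| − 1 = 1, and hence tw(G) ≤ 1.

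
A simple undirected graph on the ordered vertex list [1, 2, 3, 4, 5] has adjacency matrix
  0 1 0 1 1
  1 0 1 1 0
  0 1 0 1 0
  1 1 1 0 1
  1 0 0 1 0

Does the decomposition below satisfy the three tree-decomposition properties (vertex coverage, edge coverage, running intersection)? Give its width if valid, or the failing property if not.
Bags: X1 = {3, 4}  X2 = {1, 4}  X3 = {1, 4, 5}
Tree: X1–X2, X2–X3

No — vertex 2 appears in no bag.

A tree decomposition must satisfy three properties: every vertex lies in some bag; for every edge, both endpoints lie together in some bag; and for every vertex, the bags containing it form a connected subtree. Here vertex 2 appears in no bag, so the decomposition is invalid.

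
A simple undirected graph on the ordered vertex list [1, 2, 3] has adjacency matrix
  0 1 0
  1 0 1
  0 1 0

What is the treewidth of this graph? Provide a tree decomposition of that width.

Treewidth 1.
Bags: B1 = {1, 2}  B2 = {2, 3}
Tree: B1–B2

Each bag holds 2 vertices, so the decomposition has width 1, which upper-bounds the treewidth. Since G has at least one edge (e.g. 1–2), it is not an edgeless graph, so tw(G) ≥ 1. Hence tw(G) = 1 exactly.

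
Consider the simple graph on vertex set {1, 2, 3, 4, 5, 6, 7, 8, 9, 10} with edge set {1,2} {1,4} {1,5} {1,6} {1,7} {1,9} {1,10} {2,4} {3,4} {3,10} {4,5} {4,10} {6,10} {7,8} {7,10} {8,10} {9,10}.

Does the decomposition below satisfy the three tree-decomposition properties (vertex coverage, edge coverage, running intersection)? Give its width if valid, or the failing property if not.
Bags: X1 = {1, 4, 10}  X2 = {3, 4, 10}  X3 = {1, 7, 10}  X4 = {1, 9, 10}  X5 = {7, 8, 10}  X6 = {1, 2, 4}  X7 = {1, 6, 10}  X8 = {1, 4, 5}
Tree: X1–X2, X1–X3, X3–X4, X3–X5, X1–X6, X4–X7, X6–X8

Yes; width 2.

Every vertex of G appears in some bag (union = {1, 2, 3, 4, 5, 6, 7, 8, 9, 10}); every edge is covered by a bag; and for each vertex v the set of bags containing v is connected in the bag tree. The decomposition is therefore valid. The largest bag has 3 vertices, so the width is 2.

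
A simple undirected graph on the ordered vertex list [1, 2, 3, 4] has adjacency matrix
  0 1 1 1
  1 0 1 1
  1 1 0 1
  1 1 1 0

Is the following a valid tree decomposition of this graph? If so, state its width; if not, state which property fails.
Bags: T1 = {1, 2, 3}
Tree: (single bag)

A tree decomposition must satisfy three properties: every vertex lies in some bag; for every edge, both endpoints lie together in some bag; and for every vertex, the bags containing it form a connected subtree. Here vertex 4 appears in no bag, so the decomposition is invalid.

No — vertex 4 appears in no bag.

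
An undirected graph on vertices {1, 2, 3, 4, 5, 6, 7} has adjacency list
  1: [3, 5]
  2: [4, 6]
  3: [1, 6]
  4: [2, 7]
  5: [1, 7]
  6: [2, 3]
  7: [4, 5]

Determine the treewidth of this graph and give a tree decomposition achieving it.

Each bag holds 3 vertices, so the decomposition has width 2, which upper-bounds the treewidth. Since 2–6–3–1–5–7–4–2 is a cycle in G, G is not acyclic. Forests are exactly the graphs of treewidth ≤ 1, so tw(G) ≥ 2. Hence tw(G) = 2 exactly.

Treewidth 2.
Bags: B1 = {2, 3, 6}  B2 = {1, 2, 3}  B3 = {1, 2, 5}  B4 = {2, 5, 7}  B5 = {2, 4, 7}
Tree: B1–B2, B2–B3, B3–B4, B4–B5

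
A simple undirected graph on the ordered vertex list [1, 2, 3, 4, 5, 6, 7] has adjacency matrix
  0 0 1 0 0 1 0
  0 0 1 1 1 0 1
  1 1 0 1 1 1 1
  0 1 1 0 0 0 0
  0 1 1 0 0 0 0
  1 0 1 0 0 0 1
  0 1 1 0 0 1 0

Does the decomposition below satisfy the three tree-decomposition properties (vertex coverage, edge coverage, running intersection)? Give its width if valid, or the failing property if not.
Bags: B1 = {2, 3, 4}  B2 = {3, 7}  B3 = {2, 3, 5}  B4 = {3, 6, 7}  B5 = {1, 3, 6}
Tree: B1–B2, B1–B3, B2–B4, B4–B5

A tree decomposition must satisfy three properties: every vertex lies in some bag; for every edge, both endpoints lie together in some bag; and for every vertex, the bags containing it form a connected subtree. Here edge (2,7) lies in no bag, so the decomposition is invalid.

No — edge (2,7) lies in no bag.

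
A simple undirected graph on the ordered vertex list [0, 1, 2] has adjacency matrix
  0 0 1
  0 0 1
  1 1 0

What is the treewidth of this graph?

A width-1 tree decomposition is:
Bags: B1 = {0, 2}  B2 = {1, 2}
Tree: B1–B2
Each bag holds 2 vertices, so the decomposition has width 1, which upper-bounds the treewidth. Any graph with an edge has treewidth ≥ 1, and G has the edge 2–0. Therefore the treewidth is 1.

1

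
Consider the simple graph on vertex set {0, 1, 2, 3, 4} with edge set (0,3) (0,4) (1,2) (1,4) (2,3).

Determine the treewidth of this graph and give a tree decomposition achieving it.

Treewidth 2.
One optimal decomposition is:
Bags: B1 = {0, 1, 4}  B2 = {0, 1, 3}  B3 = {1, 2, 3}
Tree: B1–B2, B2–B3

Each bag holds 3 vertices, so the decomposition has width 2, which upper-bounds the treewidth. Since 1–4–0–3–2–1 is a cycle in G, G is not acyclic. Forests are exactly the graphs of treewidth ≤ 1, so tw(G) ≥ 2. Combining the bounds, tw(G) = 2.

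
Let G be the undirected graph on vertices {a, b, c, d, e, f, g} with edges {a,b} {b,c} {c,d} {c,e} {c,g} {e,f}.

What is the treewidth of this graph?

A width-1 tree decomposition is:
Bags: B1 = {b, c}  B2 = {c, g}  B3 = {c, e}  B4 = {e, f}  B5 = {c, d}  B6 = {a, b}
Tree: B1–B2, B1–B3, B3–B4, B1–B5, B1–B6
Each bag holds 2 vertices, so the decomposition has width 1, which upper-bounds the treewidth. Any graph with an edge has treewidth ≥ 1, and G has the edge c–b. Therefore the treewidth is 1.

1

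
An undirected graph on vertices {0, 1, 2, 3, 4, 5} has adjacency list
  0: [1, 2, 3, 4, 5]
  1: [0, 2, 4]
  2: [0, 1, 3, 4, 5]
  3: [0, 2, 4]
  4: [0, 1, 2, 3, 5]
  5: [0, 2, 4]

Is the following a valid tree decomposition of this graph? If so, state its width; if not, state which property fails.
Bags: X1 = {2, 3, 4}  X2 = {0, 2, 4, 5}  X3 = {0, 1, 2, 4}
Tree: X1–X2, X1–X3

No — edge (0,3) lies in no bag.

A tree decomposition must satisfy three properties: every vertex lies in some bag; for every edge, both endpoints lie together in some bag; and for every vertex, the bags containing it form a connected subtree. Here edge (0,3) lies in no bag, so the decomposition is invalid.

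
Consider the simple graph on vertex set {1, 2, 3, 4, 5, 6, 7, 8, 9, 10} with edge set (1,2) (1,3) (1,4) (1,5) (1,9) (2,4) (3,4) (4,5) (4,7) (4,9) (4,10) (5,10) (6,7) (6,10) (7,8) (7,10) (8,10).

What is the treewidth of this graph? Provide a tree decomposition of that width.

Treewidth 2.
One such decomposition:
Bags: B1 = {1, 4, 5}  B2 = {1, 3, 4}  B3 = {4, 5, 10}  B4 = {4, 7, 10}  B5 = {1, 4, 9}  B6 = {1, 2, 4}  B7 = {7, 8, 10}  B8 = {6, 7, 10}
Tree: B1–B2, B1–B3, B3–B4, B1–B5, B5–B6, B4–B7, B7–B8

The largest bag has 3 vertices, giving width 2; this decomposition certifies tw(G) ≤ 2. Conversely, {7, 8, 10} is a clique of size 3, and the vertices of any clique must share a bag in every tree decomposition; so some bag has ≥ 3 vertices and tw(G) ≥ 2. The upper and lower bounds meet at 2, so that is the treewidth.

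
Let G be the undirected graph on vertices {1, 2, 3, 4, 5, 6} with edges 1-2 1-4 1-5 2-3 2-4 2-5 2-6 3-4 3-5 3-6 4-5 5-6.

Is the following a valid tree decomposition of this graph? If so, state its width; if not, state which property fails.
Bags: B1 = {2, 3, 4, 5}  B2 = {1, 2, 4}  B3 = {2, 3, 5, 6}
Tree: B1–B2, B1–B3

A tree decomposition must satisfy three properties: every vertex lies in some bag; for every edge, both endpoints lie together in some bag; and for every vertex, the bags containing it form a connected subtree. Here edge (5,1) lies in no bag, so the decomposition is invalid.

No — edge (5,1) lies in no bag.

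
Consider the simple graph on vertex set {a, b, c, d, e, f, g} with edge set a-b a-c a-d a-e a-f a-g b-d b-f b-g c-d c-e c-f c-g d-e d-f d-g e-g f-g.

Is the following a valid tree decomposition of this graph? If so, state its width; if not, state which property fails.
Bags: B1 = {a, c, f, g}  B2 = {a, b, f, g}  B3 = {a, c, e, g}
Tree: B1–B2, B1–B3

A tree decomposition must satisfy three properties: every vertex lies in some bag; for every edge, both endpoints lie together in some bag; and for every vertex, the bags containing it form a connected subtree. Here vertex d appears in no bag, so the decomposition is invalid.

No — vertex d appears in no bag.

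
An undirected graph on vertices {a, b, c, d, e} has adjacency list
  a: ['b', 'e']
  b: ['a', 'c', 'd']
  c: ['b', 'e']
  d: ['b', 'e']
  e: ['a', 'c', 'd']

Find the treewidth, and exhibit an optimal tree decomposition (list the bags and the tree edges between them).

Every bag has size at most 3, so the width is 3 − 1 = 2 and tw(G) ≤ 2. For the lower bound, G contains the cycle d–e–a–b–d, so G is not a forest; only forests have treewidth ≤ 1, hence tw(G) ≥ 2. Therefore the treewidth is 2.

Treewidth 2.
One optimal decomposition is:
Bags: B1 = {b, d, e}  B2 = {a, b, e}  B3 = {b, c, e}
Tree: B1–B2, B2–B3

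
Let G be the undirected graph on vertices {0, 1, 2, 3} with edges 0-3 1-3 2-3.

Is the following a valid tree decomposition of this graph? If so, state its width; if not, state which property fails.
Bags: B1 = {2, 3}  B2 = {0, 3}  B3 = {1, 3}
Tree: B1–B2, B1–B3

Yes; width 1.

Checking the three conditions: (i) the bags cover all of {0, 1, 2, 3}; (ii) for each edge, some bag contains both endpoints; (iii) the bags containing any fixed vertex form a subtree. All hold, so the decomposition is valid with width 2 − 1 = 1.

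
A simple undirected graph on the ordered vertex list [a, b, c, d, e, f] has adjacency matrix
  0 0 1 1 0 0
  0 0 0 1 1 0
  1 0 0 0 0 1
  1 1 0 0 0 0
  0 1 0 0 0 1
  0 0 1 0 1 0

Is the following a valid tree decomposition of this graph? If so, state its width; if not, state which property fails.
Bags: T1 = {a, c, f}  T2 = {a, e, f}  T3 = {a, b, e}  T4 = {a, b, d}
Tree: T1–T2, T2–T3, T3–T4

Checking the three conditions: (i) the bags cover all of {a, b, c, d, e, f}; (ii) for each edge, some bag contains both endpoints; (iii) the bags containing any fixed vertex form a subtree. All hold, so the decomposition is valid with width 3 − 1 = 2.

Yes; width 2.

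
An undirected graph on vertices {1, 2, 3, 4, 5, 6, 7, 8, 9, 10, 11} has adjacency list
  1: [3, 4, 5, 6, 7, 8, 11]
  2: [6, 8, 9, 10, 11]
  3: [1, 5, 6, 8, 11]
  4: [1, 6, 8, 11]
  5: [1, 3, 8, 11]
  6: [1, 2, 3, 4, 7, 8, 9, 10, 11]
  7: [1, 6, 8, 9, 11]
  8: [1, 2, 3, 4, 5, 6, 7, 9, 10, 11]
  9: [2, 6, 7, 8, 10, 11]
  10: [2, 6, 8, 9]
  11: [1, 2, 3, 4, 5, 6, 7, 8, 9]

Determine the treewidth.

A width-4 tree decomposition is:
Bags: B1 = {1, 6, 7, 8, 11}  B2 = {1, 3, 6, 8, 11}  B3 = {1, 4, 6, 8, 11}  B4 = {6, 7, 8, 9, 11}  B5 = {1, 3, 5, 8, 11}  B6 = {2, 6, 8, 9, 11}  B7 = {2, 6, 8, 9, 10}
Tree: B1–B2, B2–B3, B1–B4, B2–B5, B4–B6, B6–B7
Each bag holds 5 vertices, so the decomposition has width 4, which upper-bounds the treewidth. For the lower bound, the 5 vertices {1, 3, 5, 8, 11} are pairwise adjacent, and any tree decomposition puts a clique entirely inside one bag — forcing width ≥ 4. The upper and lower bounds meet at 4, so that is the treewidth.

4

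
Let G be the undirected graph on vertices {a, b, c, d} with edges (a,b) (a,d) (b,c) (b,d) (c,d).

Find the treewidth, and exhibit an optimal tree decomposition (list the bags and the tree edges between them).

Every bag has size at most 3, so the width is 3 − 1 = 2 and tw(G) ≤ 2. On the other hand G contains the 3-clique {b, c, d}. A clique must lie in a single bag of any decomposition, so no decomposition can have width below 2. Hence tw(G) = 2 exactly.

Treewidth 2.
One optimal decomposition is:
Bags: B1 = {a, b, d}  B2 = {b, c, d}
Tree: B1–B2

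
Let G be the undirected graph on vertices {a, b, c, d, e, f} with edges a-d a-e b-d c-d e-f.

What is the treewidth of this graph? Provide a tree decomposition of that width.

Every bag has size at most 2, so the width is 2 − 1 = 1 and tw(G) ≤ 1. G has an edge, so its treewidth is at least 1. Therefore the treewidth is 1.

Treewidth 1.
One such decomposition:
Bags: B1 = {a, e}  B2 = {a, d}  B3 = {e, f}  B4 = {c, d}  B5 = {b, d}
Tree: B1–B2, B1–B3, B2–B4, B2–B5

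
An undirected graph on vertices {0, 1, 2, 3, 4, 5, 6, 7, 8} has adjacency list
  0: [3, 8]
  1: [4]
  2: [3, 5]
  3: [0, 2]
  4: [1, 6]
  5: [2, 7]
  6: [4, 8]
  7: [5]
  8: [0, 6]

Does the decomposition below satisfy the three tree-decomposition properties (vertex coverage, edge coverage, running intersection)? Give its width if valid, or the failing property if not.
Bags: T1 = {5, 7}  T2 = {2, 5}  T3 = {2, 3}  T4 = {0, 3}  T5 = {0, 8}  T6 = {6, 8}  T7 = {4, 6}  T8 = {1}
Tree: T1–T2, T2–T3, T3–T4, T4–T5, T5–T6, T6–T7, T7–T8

A tree decomposition must satisfy three properties: every vertex lies in some bag; for every edge, both endpoints lie together in some bag; and for every vertex, the bags containing it form a connected subtree. Here edge (4,1) lies in no bag, so the decomposition is invalid.

No — edge (4,1) lies in no bag.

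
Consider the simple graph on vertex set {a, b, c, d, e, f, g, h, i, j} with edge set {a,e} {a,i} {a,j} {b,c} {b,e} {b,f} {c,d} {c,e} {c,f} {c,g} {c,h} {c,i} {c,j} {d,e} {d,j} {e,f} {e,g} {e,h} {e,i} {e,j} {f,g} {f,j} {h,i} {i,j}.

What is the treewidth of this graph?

3

A width-3 tree decomposition is:
Bags: B1 = {c, e, i, j}  B2 = {c, e, f, j}  B3 = {a, e, i, j}  B4 = {c, d, e, j}  B5 = {c, e, h, i}  B6 = {b, c, e, f}  B7 = {c, e, f, g}
Tree: B1–B2, B1–B3, B2–B4, B1–B5, B2–B6, B6–B7
Each bag holds 4 vertices, so the decomposition has width 3, which upper-bounds the treewidth. On the other hand G contains the 4-clique {c, d, e, j}. A clique must lie in a single bag of any decomposition, so no decomposition can have width below 3. The upper and lower bounds meet at 3, so that is the treewidth.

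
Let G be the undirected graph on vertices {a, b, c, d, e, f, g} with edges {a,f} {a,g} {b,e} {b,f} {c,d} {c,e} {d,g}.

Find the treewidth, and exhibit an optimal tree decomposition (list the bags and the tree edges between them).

Treewidth 2.
Bags: B1 = {c, d, g}  B2 = {c, e, g}  B3 = {b, e, g}  B4 = {b, f, g}  B5 = {a, f, g}
Tree: B1–B2, B2–B3, B3–B4, B4–B5

Each bag holds 3 vertices, so the decomposition has width 2, which upper-bounds the treewidth. Since g–d–c–e–b–f–a–g is a cycle in G, G is not acyclic. Forests are exactly the graphs of treewidth ≤ 1, so tw(G) ≥ 2. The upper and lower bounds meet at 2, so that is the treewidth.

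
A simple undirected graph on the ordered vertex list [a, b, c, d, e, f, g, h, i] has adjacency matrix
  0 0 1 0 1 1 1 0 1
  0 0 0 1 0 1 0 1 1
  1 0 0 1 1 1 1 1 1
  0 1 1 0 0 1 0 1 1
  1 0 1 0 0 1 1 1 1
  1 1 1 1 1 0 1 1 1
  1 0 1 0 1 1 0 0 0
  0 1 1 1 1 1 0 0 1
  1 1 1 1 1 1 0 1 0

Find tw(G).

4

A width-4 tree decomposition is:
Bags: B1 = {c, d, f, h, i}  B2 = {c, e, f, h, i}  B3 = {b, d, f, h, i}  B4 = {a, c, e, f, i}  B5 = {a, c, e, f, g}
Tree: B1–B2, B1–B3, B2–B4, B4–B5
Every bag has size at most 5, so the width is 5 − 1 = 4 and tw(G) ≤ 4. On the other hand G contains the 5-clique {a, c, e, f, g}. A clique must lie in a single bag of any decomposition, so no decomposition can have width below 4. Hence tw(G) = 4 exactly.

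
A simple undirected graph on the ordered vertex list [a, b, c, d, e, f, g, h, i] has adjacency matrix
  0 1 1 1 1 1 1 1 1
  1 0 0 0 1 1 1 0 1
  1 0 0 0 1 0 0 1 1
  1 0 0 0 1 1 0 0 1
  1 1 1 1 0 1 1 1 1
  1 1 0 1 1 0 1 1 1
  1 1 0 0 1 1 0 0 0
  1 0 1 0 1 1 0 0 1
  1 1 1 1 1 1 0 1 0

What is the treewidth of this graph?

A width-4 tree decomposition is:
Bags: B1 = {a, b, e, f, g}  B2 = {a, b, e, f, i}  B3 = {a, d, e, f, i}  B4 = {a, e, f, h, i}  B5 = {a, c, e, h, i}
Tree: B1–B2, B2–B3, B3–B4, B4–B5
Each bag holds 5 vertices, so the decomposition has width 4, which upper-bounds the treewidth. Conversely, {a, c, e, h, i} is a clique of size 5, and the vertices of any clique must share a bag in every tree decomposition; so some bag has ≥ 5 vertices and tw(G) ≥ 4. Therefore the treewidth is 4.

4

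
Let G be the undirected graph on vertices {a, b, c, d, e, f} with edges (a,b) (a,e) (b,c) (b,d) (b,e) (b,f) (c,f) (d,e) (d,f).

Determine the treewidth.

A width-2 tree decomposition is:
Bags: B1 = {b, c, f}  B2 = {b, d, f}  B3 = {b, d, e}  B4 = {a, b, e}
Tree: B1–B2, B2–B3, B3–B4
Each bag holds 3 vertices, so the decomposition has width 2, which upper-bounds the treewidth. Conversely, {b, d, e} is a clique of size 3, and the vertices of any clique must share a bag in every tree decomposition; so some bag has ≥ 3 vertices and tw(G) ≥ 2. Combining the bounds, tw(G) = 2.

2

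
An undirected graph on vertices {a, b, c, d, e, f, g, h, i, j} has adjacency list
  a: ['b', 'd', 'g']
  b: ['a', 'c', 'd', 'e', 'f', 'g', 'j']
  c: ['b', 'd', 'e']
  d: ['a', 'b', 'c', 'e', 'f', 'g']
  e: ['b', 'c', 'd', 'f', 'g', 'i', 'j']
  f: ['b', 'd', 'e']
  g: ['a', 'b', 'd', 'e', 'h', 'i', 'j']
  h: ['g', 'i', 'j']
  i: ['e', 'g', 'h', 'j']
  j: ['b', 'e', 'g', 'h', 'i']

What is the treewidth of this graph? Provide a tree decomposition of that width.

Treewidth 3.
One optimal decomposition is:
Bags: B1 = {b, d, e, f}  B2 = {b, d, e, g}  B3 = {b, e, g, j}  B4 = {e, g, i, j}  B5 = {b, c, d, e}  B6 = {a, b, d, g}  B7 = {g, h, i, j}
Tree: B1–B2, B2–B3, B3–B4, B1–B5, B2–B6, B4–B7

The largest bag has 4 vertices, giving width 3; this decomposition certifies tw(G) ≤ 3. For the lower bound, the 4 vertices {g, h, i, j} are pairwise adjacent, and any tree decomposition puts a clique entirely inside one bag — forcing width ≥ 3. Hence tw(G) = 3 exactly.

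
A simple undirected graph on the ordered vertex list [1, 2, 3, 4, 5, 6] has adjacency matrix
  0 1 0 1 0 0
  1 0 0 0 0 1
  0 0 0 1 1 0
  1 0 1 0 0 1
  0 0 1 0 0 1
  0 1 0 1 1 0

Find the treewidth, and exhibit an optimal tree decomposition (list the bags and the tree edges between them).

Treewidth 2.
Bags: B1 = {3, 5, 6}  B2 = {3, 4, 6}  B3 = {2, 4, 6}  B4 = {1, 2, 4}
Tree: B1–B2, B2–B3, B3–B4

Each bag holds 3 vertices, so the decomposition has width 2, which upper-bounds the treewidth. For the lower bound, G contains the cycle 5–3–4–6–5, so G is not a forest; only forests have treewidth ≤ 1, hence tw(G) ≥ 2. The upper and lower bounds meet at 2, so that is the treewidth.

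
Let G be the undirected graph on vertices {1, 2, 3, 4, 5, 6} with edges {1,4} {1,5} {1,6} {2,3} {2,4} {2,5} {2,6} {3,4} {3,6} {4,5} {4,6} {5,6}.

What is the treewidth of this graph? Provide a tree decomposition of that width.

Treewidth 3.
One such decomposition:
Bags: B1 = {2, 4, 5, 6}  B2 = {2, 3, 4, 6}  B3 = {1, 4, 5, 6}
Tree: B1–B2, B1–B3

Each bag holds 4 vertices, so the decomposition has width 3, which upper-bounds the treewidth. On the other hand G contains the 4-clique {1, 4, 5, 6}. A clique must lie in a single bag of any decomposition, so no decomposition can have width below 3. The upper and lower bounds meet at 3, so that is the treewidth.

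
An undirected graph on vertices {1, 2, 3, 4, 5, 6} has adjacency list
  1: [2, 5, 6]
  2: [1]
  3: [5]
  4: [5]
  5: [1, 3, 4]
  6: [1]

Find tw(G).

A width-1 tree decomposition is:
Bags: B1 = {1, 5}  B2 = {1, 2}  B3 = {3, 5}  B4 = {1, 6}  B5 = {4, 5}
Tree: B1–B2, B1–B3, B1–B4, B1–B5
The largest bag has 2 vertices, giving width 1; this decomposition certifies tw(G) ≤ 1. Since G has at least one edge (e.g. 5–1), it is not an edgeless graph, so tw(G) ≥ 1. Hence tw(G) = 1 exactly.

1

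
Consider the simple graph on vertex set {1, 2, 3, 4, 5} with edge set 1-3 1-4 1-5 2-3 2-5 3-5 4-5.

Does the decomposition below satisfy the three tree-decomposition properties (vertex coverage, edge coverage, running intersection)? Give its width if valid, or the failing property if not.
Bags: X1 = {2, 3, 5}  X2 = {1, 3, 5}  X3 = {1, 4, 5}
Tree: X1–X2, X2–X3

Yes; width 2.

Checking the three conditions: (i) the bags cover all of {1, 2, 3, 4, 5}; (ii) for each edge, some bag contains both endpoints; (iii) the bags containing any fixed vertex form a subtree. All hold, so the decomposition is valid with width 3 − 1 = 2.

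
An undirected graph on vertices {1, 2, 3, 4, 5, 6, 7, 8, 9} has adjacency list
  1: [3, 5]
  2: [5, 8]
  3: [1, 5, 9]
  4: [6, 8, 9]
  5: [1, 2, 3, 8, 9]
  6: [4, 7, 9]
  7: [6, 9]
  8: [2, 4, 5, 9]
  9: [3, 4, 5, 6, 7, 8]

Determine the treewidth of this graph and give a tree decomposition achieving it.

Treewidth 2.
One optimal decomposition is:
Bags: B1 = {3, 5, 9}  B2 = {5, 8, 9}  B3 = {4, 8, 9}  B4 = {2, 5, 8}  B5 = {1, 3, 5}  B6 = {4, 6, 9}  B7 = {6, 7, 9}
Tree: B1–B2, B2–B3, B2–B4, B1–B5, B3–B6, B6–B7

The largest bag has 3 vertices, giving width 2; this decomposition certifies tw(G) ≤ 2. For the lower bound, the 3 vertices {1, 3, 5} are pairwise adjacent, and any tree decomposition puts a clique entirely inside one bag — forcing width ≥ 2. Combining the bounds, tw(G) = 2.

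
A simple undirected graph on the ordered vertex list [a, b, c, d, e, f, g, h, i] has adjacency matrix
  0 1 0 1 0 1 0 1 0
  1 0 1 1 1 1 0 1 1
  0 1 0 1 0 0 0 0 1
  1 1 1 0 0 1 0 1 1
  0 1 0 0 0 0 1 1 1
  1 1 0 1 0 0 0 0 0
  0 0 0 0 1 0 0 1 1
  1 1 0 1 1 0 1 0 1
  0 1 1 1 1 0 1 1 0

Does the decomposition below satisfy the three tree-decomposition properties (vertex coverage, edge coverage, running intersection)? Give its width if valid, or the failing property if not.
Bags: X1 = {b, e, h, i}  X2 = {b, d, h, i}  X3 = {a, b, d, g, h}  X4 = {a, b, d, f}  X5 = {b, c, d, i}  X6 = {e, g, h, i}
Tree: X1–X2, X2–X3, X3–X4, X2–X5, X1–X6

No — bags containing vertex g are not connected in the tree.

A tree decomposition must satisfy three properties: every vertex lies in some bag; for every edge, both endpoints lie together in some bag; and for every vertex, the bags containing it form a connected subtree. Here bags containing vertex g are not connected in the tree, so the decomposition is invalid.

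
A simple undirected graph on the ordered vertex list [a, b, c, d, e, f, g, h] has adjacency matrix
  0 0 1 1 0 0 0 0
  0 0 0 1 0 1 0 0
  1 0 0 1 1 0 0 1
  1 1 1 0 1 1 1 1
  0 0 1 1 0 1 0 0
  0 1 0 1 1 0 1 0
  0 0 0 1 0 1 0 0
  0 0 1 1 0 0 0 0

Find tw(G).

A width-2 tree decomposition is:
Bags: B1 = {d, e, f}  B2 = {c, d, e}  B3 = {b, d, f}  B4 = {d, f, g}  B5 = {a, c, d}  B6 = {c, d, h}
Tree: B1–B2, B1–B3, B3–B4, B2–B5, B5–B6
Each bag holds 3 vertices, so the decomposition has width 2, which upper-bounds the treewidth. For the lower bound, the 3 vertices {a, c, d} are pairwise adjacent, and any tree decomposition puts a clique entirely inside one bag — forcing width ≥ 2. Therefore the treewidth is 2.

2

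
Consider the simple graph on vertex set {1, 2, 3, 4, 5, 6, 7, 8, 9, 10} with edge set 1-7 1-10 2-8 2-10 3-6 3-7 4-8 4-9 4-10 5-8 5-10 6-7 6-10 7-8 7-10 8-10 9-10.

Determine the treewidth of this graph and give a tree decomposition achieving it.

Treewidth 2.
One optimal decomposition is:
Bags: B1 = {5, 8, 10}  B2 = {7, 8, 10}  B3 = {1, 7, 10}  B4 = {2, 8, 10}  B5 = {4, 8, 10}  B6 = {6, 7, 10}  B7 = {4, 9, 10}  B8 = {3, 6, 7}
Tree: B1–B2, B2–B3, B1–B4, B4–B5, B3–B6, B5–B7, B6–B8

Every bag has size at most 3, so the width is 3 − 1 = 2 and tw(G) ≤ 2. On the other hand G contains the 3-clique {2, 8, 10}. A clique must lie in a single bag of any decomposition, so no decomposition can have width below 2. Combining the bounds, tw(G) = 2.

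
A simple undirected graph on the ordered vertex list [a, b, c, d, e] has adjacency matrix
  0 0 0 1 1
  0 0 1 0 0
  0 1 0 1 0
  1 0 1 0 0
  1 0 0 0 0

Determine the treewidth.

1

A width-1 tree decomposition is:
Bags: B1 = {b, c}  B2 = {c, d}  B3 = {a, d}  B4 = {a, e}
Tree: B1–B2, B2–B3, B3–B4
Each bag holds 2 vertices, so the decomposition has width 1, which upper-bounds the treewidth. Any graph with an edge has treewidth ≥ 1, and G has the edge b–c. Hence tw(G) = 1 exactly.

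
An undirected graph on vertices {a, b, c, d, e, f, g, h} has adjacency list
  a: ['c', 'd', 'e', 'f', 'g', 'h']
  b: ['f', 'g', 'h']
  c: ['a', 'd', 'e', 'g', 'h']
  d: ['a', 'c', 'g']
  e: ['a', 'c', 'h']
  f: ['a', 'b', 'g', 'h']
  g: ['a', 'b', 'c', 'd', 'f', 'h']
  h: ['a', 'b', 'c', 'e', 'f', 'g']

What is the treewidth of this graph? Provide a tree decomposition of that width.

Every bag has size at most 4, so the width is 4 − 1 = 3 and tw(G) ≤ 3. For the lower bound, the 4 vertices {a, c, d, g} are pairwise adjacent, and any tree decomposition puts a clique entirely inside one bag — forcing width ≥ 3. The upper and lower bounds meet at 3, so that is the treewidth.

Treewidth 3.
One such decomposition:
Bags: B1 = {a, c, g, h}  B2 = {a, f, g, h}  B3 = {b, f, g, h}  B4 = {a, c, d, g}  B5 = {a, c, e, h}
Tree: B1–B2, B2–B3, B1–B4, B1–B5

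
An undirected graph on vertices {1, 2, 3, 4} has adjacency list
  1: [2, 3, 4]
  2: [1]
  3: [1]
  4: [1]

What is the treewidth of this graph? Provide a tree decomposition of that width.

Every bag has size at most 2, so the width is 2 − 1 = 1 and tw(G) ≤ 1. Any graph with an edge has treewidth ≥ 1, and G has the edge 2–1. Combining the bounds, tw(G) = 1.

Treewidth 1.
One optimal decomposition is:
Bags: B1 = {1, 2}  B2 = {1, 3}  B3 = {1, 4}
Tree: B1–B2, B1–B3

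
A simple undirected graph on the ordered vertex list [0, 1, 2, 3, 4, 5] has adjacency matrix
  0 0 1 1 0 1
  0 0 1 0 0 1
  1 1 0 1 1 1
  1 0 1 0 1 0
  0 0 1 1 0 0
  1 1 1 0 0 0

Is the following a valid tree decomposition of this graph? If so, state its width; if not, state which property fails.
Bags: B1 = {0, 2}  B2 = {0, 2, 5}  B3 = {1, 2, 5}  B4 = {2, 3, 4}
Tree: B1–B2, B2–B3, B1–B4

A tree decomposition must satisfy three properties: every vertex lies in some bag; for every edge, both endpoints lie together in some bag; and for every vertex, the bags containing it form a connected subtree. Here edge (3,0) lies in no bag, so the decomposition is invalid.

No — edge (3,0) lies in no bag.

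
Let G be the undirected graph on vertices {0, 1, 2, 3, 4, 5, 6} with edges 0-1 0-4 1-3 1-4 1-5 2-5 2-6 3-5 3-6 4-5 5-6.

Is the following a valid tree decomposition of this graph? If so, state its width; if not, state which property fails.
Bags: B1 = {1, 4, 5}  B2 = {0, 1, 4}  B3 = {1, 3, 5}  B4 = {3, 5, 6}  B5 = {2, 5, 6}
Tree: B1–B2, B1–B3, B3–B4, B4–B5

Yes; width 2.

Vertex coverage: the bags together contain {0, 1, 2, 3, 4, 5, 6}, the full vertex set. Edge coverage: each edge of G has both endpoints in at least one bag. Running intersection: for every vertex, the bags containing it form a connected subtree. All three properties hold, so this is a valid tree decomposition of width max|bag| − 1 = 2, and hence tw(G) ≤ 2.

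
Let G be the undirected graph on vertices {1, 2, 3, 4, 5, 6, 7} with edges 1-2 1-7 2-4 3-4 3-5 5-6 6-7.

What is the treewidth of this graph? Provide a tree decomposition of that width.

Treewidth 2.
Bags: B1 = {3, 5, 6}  B2 = {3, 4, 6}  B3 = {2, 4, 6}  B4 = {1, 2, 6}  B5 = {1, 6, 7}
Tree: B1–B2, B2–B3, B3–B4, B4–B5

The largest bag has 3 vertices, giving width 2; this decomposition certifies tw(G) ≤ 2. Since 6–5–3–4–2–1–7–6 is a cycle in G, G is not acyclic. Forests are exactly the graphs of treewidth ≤ 1, so tw(G) ≥ 2. The upper and lower bounds meet at 2, so that is the treewidth.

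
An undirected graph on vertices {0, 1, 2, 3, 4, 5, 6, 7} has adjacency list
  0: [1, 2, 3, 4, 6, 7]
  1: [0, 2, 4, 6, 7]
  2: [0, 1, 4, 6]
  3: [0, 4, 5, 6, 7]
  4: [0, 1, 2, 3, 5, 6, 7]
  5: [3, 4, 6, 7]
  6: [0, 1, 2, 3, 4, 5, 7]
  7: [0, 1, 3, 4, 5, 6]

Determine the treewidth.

4

A width-4 tree decomposition is:
Bags: B1 = {0, 1, 4, 6, 7}  B2 = {0, 1, 2, 4, 6}  B3 = {0, 3, 4, 6, 7}  B4 = {3, 4, 5, 6, 7}
Tree: B1–B2, B1–B3, B3–B4
The largest bag has 5 vertices, giving width 4; this decomposition certifies tw(G) ≤ 4. Conversely, {0, 1, 2, 4, 6} is a clique of size 5, and the vertices of any clique must share a bag in every tree decomposition; so some bag has ≥ 5 vertices and tw(G) ≥ 4. Combining the bounds, tw(G) = 4.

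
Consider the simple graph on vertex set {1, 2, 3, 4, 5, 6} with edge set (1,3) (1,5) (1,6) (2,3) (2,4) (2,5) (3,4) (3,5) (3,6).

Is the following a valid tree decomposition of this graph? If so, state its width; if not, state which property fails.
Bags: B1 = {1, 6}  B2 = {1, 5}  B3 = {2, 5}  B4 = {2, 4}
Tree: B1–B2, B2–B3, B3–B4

A tree decomposition must satisfy three properties: every vertex lies in some bag; for every edge, both endpoints lie together in some bag; and for every vertex, the bags containing it form a connected subtree. Here vertex 3 appears in no bag, so the decomposition is invalid.

No — vertex 3 appears in no bag.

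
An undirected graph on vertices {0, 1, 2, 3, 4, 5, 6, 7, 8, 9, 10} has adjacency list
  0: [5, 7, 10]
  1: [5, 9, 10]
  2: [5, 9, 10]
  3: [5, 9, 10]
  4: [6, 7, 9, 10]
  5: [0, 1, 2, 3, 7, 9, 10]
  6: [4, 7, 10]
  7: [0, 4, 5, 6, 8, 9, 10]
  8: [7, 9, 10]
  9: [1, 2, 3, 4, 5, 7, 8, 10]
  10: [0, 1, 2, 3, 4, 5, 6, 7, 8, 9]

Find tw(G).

3

A width-3 tree decomposition is:
Bags: B1 = {5, 7, 9, 10}  B2 = {1, 5, 9, 10}  B3 = {4, 7, 9, 10}  B4 = {2, 5, 9, 10}  B5 = {7, 8, 9, 10}  B6 = {3, 5, 9, 10}  B7 = {4, 6, 7, 10}  B8 = {0, 5, 7, 10}
Tree: B1–B2, B1–B3, B1–B4, B1–B5, B4–B6, B3–B7, B1–B8
Each bag holds 4 vertices, so the decomposition has width 3, which upper-bounds the treewidth. Conversely, {0, 5, 7, 10} is a clique of size 4, and the vertices of any clique must share a bag in every tree decomposition; so some bag has ≥ 4 vertices and tw(G) ≥ 3. Combining the bounds, tw(G) = 3.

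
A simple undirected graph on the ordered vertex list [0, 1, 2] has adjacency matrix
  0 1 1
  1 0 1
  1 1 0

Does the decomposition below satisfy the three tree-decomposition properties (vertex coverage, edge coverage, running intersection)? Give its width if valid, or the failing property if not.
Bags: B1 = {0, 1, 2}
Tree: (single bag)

Checking the three conditions: (i) the bags cover all of {0, 1, 2}; (ii) for each edge, some bag contains both endpoints; (iii) the bags containing any fixed vertex form a subtree. All hold, so the decomposition is valid with width 3 − 1 = 2.

Yes; width 2.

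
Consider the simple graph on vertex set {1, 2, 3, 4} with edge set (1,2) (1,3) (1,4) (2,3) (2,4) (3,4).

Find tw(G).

3

A width-3 tree decomposition is:
Bags: B1 = {1, 2, 3, 4}
Tree: (single bag)
A single bag containing all 4 vertices is trivially a valid decomposition of width 3. On the other hand G contains the 4-clique {1, 2, 3, 4}. A clique must lie in a single bag of any decomposition, so no decomposition can have width below 3. The upper and lower bounds meet at 3, so that is the treewidth.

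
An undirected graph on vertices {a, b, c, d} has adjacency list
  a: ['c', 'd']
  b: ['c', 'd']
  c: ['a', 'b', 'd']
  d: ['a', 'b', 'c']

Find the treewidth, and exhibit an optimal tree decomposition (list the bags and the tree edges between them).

Every bag has size at most 3, so the width is 3 − 1 = 2 and tw(G) ≤ 2. Conversely, {a, c, d} is a clique of size 3, and the vertices of any clique must share a bag in every tree decomposition; so some bag has ≥ 3 vertices and tw(G) ≥ 2. Hence tw(G) = 2 exactly.

Treewidth 2.
One optimal decomposition is:
Bags: B1 = {b, c, d}  B2 = {a, c, d}
Tree: B1–B2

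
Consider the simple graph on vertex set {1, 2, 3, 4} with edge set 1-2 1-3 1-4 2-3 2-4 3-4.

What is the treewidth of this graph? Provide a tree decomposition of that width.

With just one bag of size 4, the width is 4 − 1 = 3, so tw(G) ≤ 3. On the other hand G contains the 4-clique {1, 2, 3, 4}. A clique must lie in a single bag of any decomposition, so no decomposition can have width below 3. Combining the bounds, tw(G) = 3.

Treewidth 3.
One such decomposition:
Bags: B1 = {1, 2, 3, 4}
Tree: (single bag)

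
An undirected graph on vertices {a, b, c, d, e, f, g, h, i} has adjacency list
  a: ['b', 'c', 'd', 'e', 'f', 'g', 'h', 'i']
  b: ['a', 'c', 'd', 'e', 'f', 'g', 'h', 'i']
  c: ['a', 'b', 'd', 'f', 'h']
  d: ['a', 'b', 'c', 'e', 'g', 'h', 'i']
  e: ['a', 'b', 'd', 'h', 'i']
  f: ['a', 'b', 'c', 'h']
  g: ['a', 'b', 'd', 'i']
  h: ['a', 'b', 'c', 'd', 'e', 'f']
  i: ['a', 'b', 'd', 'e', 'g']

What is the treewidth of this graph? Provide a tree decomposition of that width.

Treewidth 4.
Bags: B1 = {a, b, d, e, h}  B2 = {a, b, d, e, i}  B3 = {a, b, c, d, h}  B4 = {a, b, d, g, i}  B5 = {a, b, c, f, h}
Tree: B1–B2, B1–B3, B2–B4, B3–B5

Every bag has size at most 5, so the width is 5 − 1 = 4 and tw(G) ≤ 4. Conversely, {a, b, d, g, i} is a clique of size 5, and the vertices of any clique must share a bag in every tree decomposition; so some bag has ≥ 5 vertices and tw(G) ≥ 4. Therefore the treewidth is 4.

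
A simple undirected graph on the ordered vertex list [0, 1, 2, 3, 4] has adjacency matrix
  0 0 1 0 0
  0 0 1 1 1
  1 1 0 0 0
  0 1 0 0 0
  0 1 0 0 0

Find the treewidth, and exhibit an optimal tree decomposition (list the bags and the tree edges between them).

Treewidth 1.
One such decomposition:
Bags: B1 = {1, 4}  B2 = {1, 2}  B3 = {1, 3}  B4 = {0, 2}
Tree: B1–B2, B1–B3, B2–B4

The largest bag has 2 vertices, giving width 1; this decomposition certifies tw(G) ≤ 1. G has an edge, so its treewidth is at least 1. Hence tw(G) = 1 exactly.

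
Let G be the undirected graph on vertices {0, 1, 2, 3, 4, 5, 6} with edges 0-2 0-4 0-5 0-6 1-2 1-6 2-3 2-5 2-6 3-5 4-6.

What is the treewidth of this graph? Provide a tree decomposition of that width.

Treewidth 2.
One such decomposition:
Bags: B1 = {0, 4, 6}  B2 = {0, 2, 6}  B3 = {1, 2, 6}  B4 = {0, 2, 5}  B5 = {2, 3, 5}
Tree: B1–B2, B2–B3, B2–B4, B4–B5

Every bag has size at most 3, so the width is 3 − 1 = 2 and tw(G) ≤ 2. For the lower bound, the 3 vertices {0, 2, 5} are pairwise adjacent, and any tree decomposition puts a clique entirely inside one bag — forcing width ≥ 2. The upper and lower bounds meet at 2, so that is the treewidth.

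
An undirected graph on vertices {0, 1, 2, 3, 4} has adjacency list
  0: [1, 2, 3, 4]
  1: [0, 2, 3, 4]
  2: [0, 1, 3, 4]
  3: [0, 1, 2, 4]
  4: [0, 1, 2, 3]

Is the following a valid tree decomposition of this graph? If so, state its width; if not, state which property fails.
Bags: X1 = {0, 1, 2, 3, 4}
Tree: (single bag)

Yes; width 4.

Checking the three conditions: (i) the bags cover all of {0, 1, 2, 3, 4}; (ii) for each edge, some bag contains both endpoints; (iii) the bags containing any fixed vertex form a subtree. All hold, so the decomposition is valid with width 5 − 1 = 4.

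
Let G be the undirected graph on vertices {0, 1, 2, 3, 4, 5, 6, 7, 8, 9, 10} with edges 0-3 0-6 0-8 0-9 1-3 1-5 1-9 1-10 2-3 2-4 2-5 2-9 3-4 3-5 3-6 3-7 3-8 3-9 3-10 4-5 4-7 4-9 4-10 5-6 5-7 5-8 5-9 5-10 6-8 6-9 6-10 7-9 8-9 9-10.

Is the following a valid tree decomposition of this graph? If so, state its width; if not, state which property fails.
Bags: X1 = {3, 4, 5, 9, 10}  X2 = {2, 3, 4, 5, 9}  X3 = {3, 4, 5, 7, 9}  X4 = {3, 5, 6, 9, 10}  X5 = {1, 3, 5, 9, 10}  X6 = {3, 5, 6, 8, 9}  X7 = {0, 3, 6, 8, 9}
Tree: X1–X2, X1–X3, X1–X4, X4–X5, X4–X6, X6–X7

Yes; width 4.

Checking the three conditions: (i) the bags cover all of {0, 1, 2, 3, 4, 5, 6, 7, 8, 9, 10}; (ii) for each edge, some bag contains both endpoints; (iii) the bags containing any fixed vertex form a subtree. All hold, so the decomposition is valid with width 5 − 1 = 4.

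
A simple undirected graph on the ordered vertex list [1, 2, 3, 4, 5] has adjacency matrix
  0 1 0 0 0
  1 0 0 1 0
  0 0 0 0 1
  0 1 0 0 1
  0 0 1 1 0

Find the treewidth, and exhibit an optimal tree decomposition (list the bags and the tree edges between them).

Treewidth 1.
One optimal decomposition is:
Bags: B1 = {1, 2}  B2 = {2, 4}  B3 = {4, 5}  B4 = {3, 5}
Tree: B1–B2, B2–B3, B3–B4

The largest bag has 2 vertices, giving width 1; this decomposition certifies tw(G) ≤ 1. Since G has at least one edge (e.g. 1–2), it is not an edgeless graph, so tw(G) ≥ 1. Combining the bounds, tw(G) = 1.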